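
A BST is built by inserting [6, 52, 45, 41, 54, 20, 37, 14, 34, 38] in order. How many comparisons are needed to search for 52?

Search path for 52: 6 -> 52
Found: True
Comparisons: 2


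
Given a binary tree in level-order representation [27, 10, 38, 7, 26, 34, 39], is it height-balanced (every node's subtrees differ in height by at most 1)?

Tree (level-order array): [27, 10, 38, 7, 26, 34, 39]
Definition: a tree is height-balanced if, at every node, |h(left) - h(right)| <= 1 (empty subtree has height -1).
Bottom-up per-node check:
  node 7: h_left=-1, h_right=-1, diff=0 [OK], height=0
  node 26: h_left=-1, h_right=-1, diff=0 [OK], height=0
  node 10: h_left=0, h_right=0, diff=0 [OK], height=1
  node 34: h_left=-1, h_right=-1, diff=0 [OK], height=0
  node 39: h_left=-1, h_right=-1, diff=0 [OK], height=0
  node 38: h_left=0, h_right=0, diff=0 [OK], height=1
  node 27: h_left=1, h_right=1, diff=0 [OK], height=2
All nodes satisfy the balance condition.
Result: Balanced


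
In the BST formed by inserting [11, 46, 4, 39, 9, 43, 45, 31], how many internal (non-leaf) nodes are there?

Tree built from: [11, 46, 4, 39, 9, 43, 45, 31]
Tree (level-order array): [11, 4, 46, None, 9, 39, None, None, None, 31, 43, None, None, None, 45]
Rule: An internal node has at least one child.
Per-node child counts:
  node 11: 2 child(ren)
  node 4: 1 child(ren)
  node 9: 0 child(ren)
  node 46: 1 child(ren)
  node 39: 2 child(ren)
  node 31: 0 child(ren)
  node 43: 1 child(ren)
  node 45: 0 child(ren)
Matching nodes: [11, 4, 46, 39, 43]
Count of internal (non-leaf) nodes: 5


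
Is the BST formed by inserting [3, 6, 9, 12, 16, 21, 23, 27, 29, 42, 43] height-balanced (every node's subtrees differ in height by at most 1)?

Tree (level-order array): [3, None, 6, None, 9, None, 12, None, 16, None, 21, None, 23, None, 27, None, 29, None, 42, None, 43]
Definition: a tree is height-balanced if, at every node, |h(left) - h(right)| <= 1 (empty subtree has height -1).
Bottom-up per-node check:
  node 43: h_left=-1, h_right=-1, diff=0 [OK], height=0
  node 42: h_left=-1, h_right=0, diff=1 [OK], height=1
  node 29: h_left=-1, h_right=1, diff=2 [FAIL (|-1-1|=2 > 1)], height=2
  node 27: h_left=-1, h_right=2, diff=3 [FAIL (|-1-2|=3 > 1)], height=3
  node 23: h_left=-1, h_right=3, diff=4 [FAIL (|-1-3|=4 > 1)], height=4
  node 21: h_left=-1, h_right=4, diff=5 [FAIL (|-1-4|=5 > 1)], height=5
  node 16: h_left=-1, h_right=5, diff=6 [FAIL (|-1-5|=6 > 1)], height=6
  node 12: h_left=-1, h_right=6, diff=7 [FAIL (|-1-6|=7 > 1)], height=7
  node 9: h_left=-1, h_right=7, diff=8 [FAIL (|-1-7|=8 > 1)], height=8
  node 6: h_left=-1, h_right=8, diff=9 [FAIL (|-1-8|=9 > 1)], height=9
  node 3: h_left=-1, h_right=9, diff=10 [FAIL (|-1-9|=10 > 1)], height=10
Node 29 violates the condition: |-1 - 1| = 2 > 1.
Result: Not balanced


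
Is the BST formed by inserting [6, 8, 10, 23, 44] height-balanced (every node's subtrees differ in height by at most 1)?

Tree (level-order array): [6, None, 8, None, 10, None, 23, None, 44]
Definition: a tree is height-balanced if, at every node, |h(left) - h(right)| <= 1 (empty subtree has height -1).
Bottom-up per-node check:
  node 44: h_left=-1, h_right=-1, diff=0 [OK], height=0
  node 23: h_left=-1, h_right=0, diff=1 [OK], height=1
  node 10: h_left=-1, h_right=1, diff=2 [FAIL (|-1-1|=2 > 1)], height=2
  node 8: h_left=-1, h_right=2, diff=3 [FAIL (|-1-2|=3 > 1)], height=3
  node 6: h_left=-1, h_right=3, diff=4 [FAIL (|-1-3|=4 > 1)], height=4
Node 10 violates the condition: |-1 - 1| = 2 > 1.
Result: Not balanced


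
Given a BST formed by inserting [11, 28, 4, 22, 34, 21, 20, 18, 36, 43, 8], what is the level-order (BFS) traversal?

Tree insertion order: [11, 28, 4, 22, 34, 21, 20, 18, 36, 43, 8]
Tree (level-order array): [11, 4, 28, None, 8, 22, 34, None, None, 21, None, None, 36, 20, None, None, 43, 18]
BFS from the root, enqueuing left then right child of each popped node:
  queue [11] -> pop 11, enqueue [4, 28], visited so far: [11]
  queue [4, 28] -> pop 4, enqueue [8], visited so far: [11, 4]
  queue [28, 8] -> pop 28, enqueue [22, 34], visited so far: [11, 4, 28]
  queue [8, 22, 34] -> pop 8, enqueue [none], visited so far: [11, 4, 28, 8]
  queue [22, 34] -> pop 22, enqueue [21], visited so far: [11, 4, 28, 8, 22]
  queue [34, 21] -> pop 34, enqueue [36], visited so far: [11, 4, 28, 8, 22, 34]
  queue [21, 36] -> pop 21, enqueue [20], visited so far: [11, 4, 28, 8, 22, 34, 21]
  queue [36, 20] -> pop 36, enqueue [43], visited so far: [11, 4, 28, 8, 22, 34, 21, 36]
  queue [20, 43] -> pop 20, enqueue [18], visited so far: [11, 4, 28, 8, 22, 34, 21, 36, 20]
  queue [43, 18] -> pop 43, enqueue [none], visited so far: [11, 4, 28, 8, 22, 34, 21, 36, 20, 43]
  queue [18] -> pop 18, enqueue [none], visited so far: [11, 4, 28, 8, 22, 34, 21, 36, 20, 43, 18]
Result: [11, 4, 28, 8, 22, 34, 21, 36, 20, 43, 18]


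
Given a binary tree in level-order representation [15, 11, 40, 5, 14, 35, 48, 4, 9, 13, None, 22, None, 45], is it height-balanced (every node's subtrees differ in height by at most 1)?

Tree (level-order array): [15, 11, 40, 5, 14, 35, 48, 4, 9, 13, None, 22, None, 45]
Definition: a tree is height-balanced if, at every node, |h(left) - h(right)| <= 1 (empty subtree has height -1).
Bottom-up per-node check:
  node 4: h_left=-1, h_right=-1, diff=0 [OK], height=0
  node 9: h_left=-1, h_right=-1, diff=0 [OK], height=0
  node 5: h_left=0, h_right=0, diff=0 [OK], height=1
  node 13: h_left=-1, h_right=-1, diff=0 [OK], height=0
  node 14: h_left=0, h_right=-1, diff=1 [OK], height=1
  node 11: h_left=1, h_right=1, diff=0 [OK], height=2
  node 22: h_left=-1, h_right=-1, diff=0 [OK], height=0
  node 35: h_left=0, h_right=-1, diff=1 [OK], height=1
  node 45: h_left=-1, h_right=-1, diff=0 [OK], height=0
  node 48: h_left=0, h_right=-1, diff=1 [OK], height=1
  node 40: h_left=1, h_right=1, diff=0 [OK], height=2
  node 15: h_left=2, h_right=2, diff=0 [OK], height=3
All nodes satisfy the balance condition.
Result: Balanced


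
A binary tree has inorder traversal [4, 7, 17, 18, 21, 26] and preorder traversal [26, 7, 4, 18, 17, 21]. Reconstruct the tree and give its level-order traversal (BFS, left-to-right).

Inorder:  [4, 7, 17, 18, 21, 26]
Preorder: [26, 7, 4, 18, 17, 21]
Algorithm: preorder visits root first, so consume preorder in order;
for each root, split the current inorder slice at that value into
left-subtree inorder and right-subtree inorder, then recurse.
Recursive splits:
  root=26; inorder splits into left=[4, 7, 17, 18, 21], right=[]
  root=7; inorder splits into left=[4], right=[17, 18, 21]
  root=4; inorder splits into left=[], right=[]
  root=18; inorder splits into left=[17], right=[21]
  root=17; inorder splits into left=[], right=[]
  root=21; inorder splits into left=[], right=[]
Reconstructed level-order: [26, 7, 4, 18, 17, 21]


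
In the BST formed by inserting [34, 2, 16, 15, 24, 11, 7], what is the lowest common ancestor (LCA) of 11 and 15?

Tree insertion order: [34, 2, 16, 15, 24, 11, 7]
Tree (level-order array): [34, 2, None, None, 16, 15, 24, 11, None, None, None, 7]
In a BST, the LCA of p=11, q=15 is the first node v on the
root-to-leaf path with p <= v <= q (go left if both < v, right if both > v).
Walk from root:
  at 34: both 11 and 15 < 34, go left
  at 2: both 11 and 15 > 2, go right
  at 16: both 11 and 15 < 16, go left
  at 15: 11 <= 15 <= 15, this is the LCA
LCA = 15


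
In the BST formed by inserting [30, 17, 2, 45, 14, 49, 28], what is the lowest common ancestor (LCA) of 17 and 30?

Tree insertion order: [30, 17, 2, 45, 14, 49, 28]
Tree (level-order array): [30, 17, 45, 2, 28, None, 49, None, 14]
In a BST, the LCA of p=17, q=30 is the first node v on the
root-to-leaf path with p <= v <= q (go left if both < v, right if both > v).
Walk from root:
  at 30: 17 <= 30 <= 30, this is the LCA
LCA = 30


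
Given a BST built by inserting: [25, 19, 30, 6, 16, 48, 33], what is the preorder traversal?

Tree insertion order: [25, 19, 30, 6, 16, 48, 33]
Tree (level-order array): [25, 19, 30, 6, None, None, 48, None, 16, 33]
Preorder traversal: [25, 19, 6, 16, 30, 48, 33]


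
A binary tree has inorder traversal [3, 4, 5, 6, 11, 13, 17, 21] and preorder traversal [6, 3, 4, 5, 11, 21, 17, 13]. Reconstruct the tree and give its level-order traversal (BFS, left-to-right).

Inorder:  [3, 4, 5, 6, 11, 13, 17, 21]
Preorder: [6, 3, 4, 5, 11, 21, 17, 13]
Algorithm: preorder visits root first, so consume preorder in order;
for each root, split the current inorder slice at that value into
left-subtree inorder and right-subtree inorder, then recurse.
Recursive splits:
  root=6; inorder splits into left=[3, 4, 5], right=[11, 13, 17, 21]
  root=3; inorder splits into left=[], right=[4, 5]
  root=4; inorder splits into left=[], right=[5]
  root=5; inorder splits into left=[], right=[]
  root=11; inorder splits into left=[], right=[13, 17, 21]
  root=21; inorder splits into left=[13, 17], right=[]
  root=17; inorder splits into left=[13], right=[]
  root=13; inorder splits into left=[], right=[]
Reconstructed level-order: [6, 3, 11, 4, 21, 5, 17, 13]


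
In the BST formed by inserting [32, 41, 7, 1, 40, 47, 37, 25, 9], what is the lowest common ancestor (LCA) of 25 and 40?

Tree insertion order: [32, 41, 7, 1, 40, 47, 37, 25, 9]
Tree (level-order array): [32, 7, 41, 1, 25, 40, 47, None, None, 9, None, 37]
In a BST, the LCA of p=25, q=40 is the first node v on the
root-to-leaf path with p <= v <= q (go left if both < v, right if both > v).
Walk from root:
  at 32: 25 <= 32 <= 40, this is the LCA
LCA = 32


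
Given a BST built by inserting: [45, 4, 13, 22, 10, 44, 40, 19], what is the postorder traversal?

Tree insertion order: [45, 4, 13, 22, 10, 44, 40, 19]
Tree (level-order array): [45, 4, None, None, 13, 10, 22, None, None, 19, 44, None, None, 40]
Postorder traversal: [10, 19, 40, 44, 22, 13, 4, 45]


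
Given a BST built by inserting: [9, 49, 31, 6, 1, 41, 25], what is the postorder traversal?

Tree insertion order: [9, 49, 31, 6, 1, 41, 25]
Tree (level-order array): [9, 6, 49, 1, None, 31, None, None, None, 25, 41]
Postorder traversal: [1, 6, 25, 41, 31, 49, 9]


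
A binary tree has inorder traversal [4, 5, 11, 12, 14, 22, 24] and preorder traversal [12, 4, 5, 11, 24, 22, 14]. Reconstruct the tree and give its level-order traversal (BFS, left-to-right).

Inorder:  [4, 5, 11, 12, 14, 22, 24]
Preorder: [12, 4, 5, 11, 24, 22, 14]
Algorithm: preorder visits root first, so consume preorder in order;
for each root, split the current inorder slice at that value into
left-subtree inorder and right-subtree inorder, then recurse.
Recursive splits:
  root=12; inorder splits into left=[4, 5, 11], right=[14, 22, 24]
  root=4; inorder splits into left=[], right=[5, 11]
  root=5; inorder splits into left=[], right=[11]
  root=11; inorder splits into left=[], right=[]
  root=24; inorder splits into left=[14, 22], right=[]
  root=22; inorder splits into left=[14], right=[]
  root=14; inorder splits into left=[], right=[]
Reconstructed level-order: [12, 4, 24, 5, 22, 11, 14]


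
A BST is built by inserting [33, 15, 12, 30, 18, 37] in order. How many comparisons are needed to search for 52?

Search path for 52: 33 -> 37
Found: False
Comparisons: 2


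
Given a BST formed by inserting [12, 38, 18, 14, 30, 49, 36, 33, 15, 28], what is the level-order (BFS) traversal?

Tree insertion order: [12, 38, 18, 14, 30, 49, 36, 33, 15, 28]
Tree (level-order array): [12, None, 38, 18, 49, 14, 30, None, None, None, 15, 28, 36, None, None, None, None, 33]
BFS from the root, enqueuing left then right child of each popped node:
  queue [12] -> pop 12, enqueue [38], visited so far: [12]
  queue [38] -> pop 38, enqueue [18, 49], visited so far: [12, 38]
  queue [18, 49] -> pop 18, enqueue [14, 30], visited so far: [12, 38, 18]
  queue [49, 14, 30] -> pop 49, enqueue [none], visited so far: [12, 38, 18, 49]
  queue [14, 30] -> pop 14, enqueue [15], visited so far: [12, 38, 18, 49, 14]
  queue [30, 15] -> pop 30, enqueue [28, 36], visited so far: [12, 38, 18, 49, 14, 30]
  queue [15, 28, 36] -> pop 15, enqueue [none], visited so far: [12, 38, 18, 49, 14, 30, 15]
  queue [28, 36] -> pop 28, enqueue [none], visited so far: [12, 38, 18, 49, 14, 30, 15, 28]
  queue [36] -> pop 36, enqueue [33], visited so far: [12, 38, 18, 49, 14, 30, 15, 28, 36]
  queue [33] -> pop 33, enqueue [none], visited so far: [12, 38, 18, 49, 14, 30, 15, 28, 36, 33]
Result: [12, 38, 18, 49, 14, 30, 15, 28, 36, 33]


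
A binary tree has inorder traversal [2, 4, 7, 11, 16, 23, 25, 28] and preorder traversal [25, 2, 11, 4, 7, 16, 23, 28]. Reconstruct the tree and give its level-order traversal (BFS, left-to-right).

Inorder:  [2, 4, 7, 11, 16, 23, 25, 28]
Preorder: [25, 2, 11, 4, 7, 16, 23, 28]
Algorithm: preorder visits root first, so consume preorder in order;
for each root, split the current inorder slice at that value into
left-subtree inorder and right-subtree inorder, then recurse.
Recursive splits:
  root=25; inorder splits into left=[2, 4, 7, 11, 16, 23], right=[28]
  root=2; inorder splits into left=[], right=[4, 7, 11, 16, 23]
  root=11; inorder splits into left=[4, 7], right=[16, 23]
  root=4; inorder splits into left=[], right=[7]
  root=7; inorder splits into left=[], right=[]
  root=16; inorder splits into left=[], right=[23]
  root=23; inorder splits into left=[], right=[]
  root=28; inorder splits into left=[], right=[]
Reconstructed level-order: [25, 2, 28, 11, 4, 16, 7, 23]


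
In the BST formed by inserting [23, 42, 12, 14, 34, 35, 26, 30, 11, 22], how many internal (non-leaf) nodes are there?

Tree built from: [23, 42, 12, 14, 34, 35, 26, 30, 11, 22]
Tree (level-order array): [23, 12, 42, 11, 14, 34, None, None, None, None, 22, 26, 35, None, None, None, 30]
Rule: An internal node has at least one child.
Per-node child counts:
  node 23: 2 child(ren)
  node 12: 2 child(ren)
  node 11: 0 child(ren)
  node 14: 1 child(ren)
  node 22: 0 child(ren)
  node 42: 1 child(ren)
  node 34: 2 child(ren)
  node 26: 1 child(ren)
  node 30: 0 child(ren)
  node 35: 0 child(ren)
Matching nodes: [23, 12, 14, 42, 34, 26]
Count of internal (non-leaf) nodes: 6


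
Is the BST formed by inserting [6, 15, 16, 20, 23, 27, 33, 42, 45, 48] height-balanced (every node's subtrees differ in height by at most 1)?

Tree (level-order array): [6, None, 15, None, 16, None, 20, None, 23, None, 27, None, 33, None, 42, None, 45, None, 48]
Definition: a tree is height-balanced if, at every node, |h(left) - h(right)| <= 1 (empty subtree has height -1).
Bottom-up per-node check:
  node 48: h_left=-1, h_right=-1, diff=0 [OK], height=0
  node 45: h_left=-1, h_right=0, diff=1 [OK], height=1
  node 42: h_left=-1, h_right=1, diff=2 [FAIL (|-1-1|=2 > 1)], height=2
  node 33: h_left=-1, h_right=2, diff=3 [FAIL (|-1-2|=3 > 1)], height=3
  node 27: h_left=-1, h_right=3, diff=4 [FAIL (|-1-3|=4 > 1)], height=4
  node 23: h_left=-1, h_right=4, diff=5 [FAIL (|-1-4|=5 > 1)], height=5
  node 20: h_left=-1, h_right=5, diff=6 [FAIL (|-1-5|=6 > 1)], height=6
  node 16: h_left=-1, h_right=6, diff=7 [FAIL (|-1-6|=7 > 1)], height=7
  node 15: h_left=-1, h_right=7, diff=8 [FAIL (|-1-7|=8 > 1)], height=8
  node 6: h_left=-1, h_right=8, diff=9 [FAIL (|-1-8|=9 > 1)], height=9
Node 42 violates the condition: |-1 - 1| = 2 > 1.
Result: Not balanced


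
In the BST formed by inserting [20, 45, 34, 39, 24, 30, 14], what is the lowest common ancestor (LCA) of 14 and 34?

Tree insertion order: [20, 45, 34, 39, 24, 30, 14]
Tree (level-order array): [20, 14, 45, None, None, 34, None, 24, 39, None, 30]
In a BST, the LCA of p=14, q=34 is the first node v on the
root-to-leaf path with p <= v <= q (go left if both < v, right if both > v).
Walk from root:
  at 20: 14 <= 20 <= 34, this is the LCA
LCA = 20


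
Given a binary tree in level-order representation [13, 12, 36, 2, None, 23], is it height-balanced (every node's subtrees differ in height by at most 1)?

Tree (level-order array): [13, 12, 36, 2, None, 23]
Definition: a tree is height-balanced if, at every node, |h(left) - h(right)| <= 1 (empty subtree has height -1).
Bottom-up per-node check:
  node 2: h_left=-1, h_right=-1, diff=0 [OK], height=0
  node 12: h_left=0, h_right=-1, diff=1 [OK], height=1
  node 23: h_left=-1, h_right=-1, diff=0 [OK], height=0
  node 36: h_left=0, h_right=-1, diff=1 [OK], height=1
  node 13: h_left=1, h_right=1, diff=0 [OK], height=2
All nodes satisfy the balance condition.
Result: Balanced


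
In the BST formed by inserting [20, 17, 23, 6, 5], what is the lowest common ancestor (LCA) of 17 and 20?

Tree insertion order: [20, 17, 23, 6, 5]
Tree (level-order array): [20, 17, 23, 6, None, None, None, 5]
In a BST, the LCA of p=17, q=20 is the first node v on the
root-to-leaf path with p <= v <= q (go left if both < v, right if both > v).
Walk from root:
  at 20: 17 <= 20 <= 20, this is the LCA
LCA = 20


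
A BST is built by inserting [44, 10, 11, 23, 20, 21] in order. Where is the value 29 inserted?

Starting tree (level order): [44, 10, None, None, 11, None, 23, 20, None, None, 21]
Insertion path: 44 -> 10 -> 11 -> 23
Result: insert 29 as right child of 23
Final tree (level order): [44, 10, None, None, 11, None, 23, 20, 29, None, 21]


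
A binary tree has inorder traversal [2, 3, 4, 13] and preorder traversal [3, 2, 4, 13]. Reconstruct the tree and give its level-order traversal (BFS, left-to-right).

Inorder:  [2, 3, 4, 13]
Preorder: [3, 2, 4, 13]
Algorithm: preorder visits root first, so consume preorder in order;
for each root, split the current inorder slice at that value into
left-subtree inorder and right-subtree inorder, then recurse.
Recursive splits:
  root=3; inorder splits into left=[2], right=[4, 13]
  root=2; inorder splits into left=[], right=[]
  root=4; inorder splits into left=[], right=[13]
  root=13; inorder splits into left=[], right=[]
Reconstructed level-order: [3, 2, 4, 13]


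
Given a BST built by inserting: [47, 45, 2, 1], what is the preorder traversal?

Tree insertion order: [47, 45, 2, 1]
Tree (level-order array): [47, 45, None, 2, None, 1]
Preorder traversal: [47, 45, 2, 1]


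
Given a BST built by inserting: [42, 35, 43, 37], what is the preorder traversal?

Tree insertion order: [42, 35, 43, 37]
Tree (level-order array): [42, 35, 43, None, 37]
Preorder traversal: [42, 35, 37, 43]


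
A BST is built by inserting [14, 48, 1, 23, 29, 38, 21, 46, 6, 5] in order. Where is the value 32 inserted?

Starting tree (level order): [14, 1, 48, None, 6, 23, None, 5, None, 21, 29, None, None, None, None, None, 38, None, 46]
Insertion path: 14 -> 48 -> 23 -> 29 -> 38
Result: insert 32 as left child of 38
Final tree (level order): [14, 1, 48, None, 6, 23, None, 5, None, 21, 29, None, None, None, None, None, 38, 32, 46]


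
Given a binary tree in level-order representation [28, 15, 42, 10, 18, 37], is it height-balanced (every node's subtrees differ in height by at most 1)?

Tree (level-order array): [28, 15, 42, 10, 18, 37]
Definition: a tree is height-balanced if, at every node, |h(left) - h(right)| <= 1 (empty subtree has height -1).
Bottom-up per-node check:
  node 10: h_left=-1, h_right=-1, diff=0 [OK], height=0
  node 18: h_left=-1, h_right=-1, diff=0 [OK], height=0
  node 15: h_left=0, h_right=0, diff=0 [OK], height=1
  node 37: h_left=-1, h_right=-1, diff=0 [OK], height=0
  node 42: h_left=0, h_right=-1, diff=1 [OK], height=1
  node 28: h_left=1, h_right=1, diff=0 [OK], height=2
All nodes satisfy the balance condition.
Result: Balanced


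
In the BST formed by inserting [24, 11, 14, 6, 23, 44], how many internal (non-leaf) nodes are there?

Tree built from: [24, 11, 14, 6, 23, 44]
Tree (level-order array): [24, 11, 44, 6, 14, None, None, None, None, None, 23]
Rule: An internal node has at least one child.
Per-node child counts:
  node 24: 2 child(ren)
  node 11: 2 child(ren)
  node 6: 0 child(ren)
  node 14: 1 child(ren)
  node 23: 0 child(ren)
  node 44: 0 child(ren)
Matching nodes: [24, 11, 14]
Count of internal (non-leaf) nodes: 3


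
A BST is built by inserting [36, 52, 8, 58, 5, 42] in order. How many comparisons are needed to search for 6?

Search path for 6: 36 -> 8 -> 5
Found: False
Comparisons: 3


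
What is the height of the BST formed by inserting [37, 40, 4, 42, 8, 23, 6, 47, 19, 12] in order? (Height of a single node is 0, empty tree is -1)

Insertion order: [37, 40, 4, 42, 8, 23, 6, 47, 19, 12]
Tree (level-order array): [37, 4, 40, None, 8, None, 42, 6, 23, None, 47, None, None, 19, None, None, None, 12]
Compute height bottom-up (empty subtree = -1):
  height(6) = 1 + max(-1, -1) = 0
  height(12) = 1 + max(-1, -1) = 0
  height(19) = 1 + max(0, -1) = 1
  height(23) = 1 + max(1, -1) = 2
  height(8) = 1 + max(0, 2) = 3
  height(4) = 1 + max(-1, 3) = 4
  height(47) = 1 + max(-1, -1) = 0
  height(42) = 1 + max(-1, 0) = 1
  height(40) = 1 + max(-1, 1) = 2
  height(37) = 1 + max(4, 2) = 5
Height = 5


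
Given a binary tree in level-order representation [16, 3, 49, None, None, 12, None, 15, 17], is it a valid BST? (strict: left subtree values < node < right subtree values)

Level-order array: [16, 3, 49, None, None, 12, None, 15, 17]
Validate using subtree bounds (lo, hi): at each node, require lo < value < hi,
then recurse left with hi=value and right with lo=value.
Preorder trace (stopping at first violation):
  at node 16 with bounds (-inf, +inf): OK
  at node 3 with bounds (-inf, 16): OK
  at node 49 with bounds (16, +inf): OK
  at node 12 with bounds (16, 49): VIOLATION
Node 12 violates its bound: not (16 < 12 < 49).
Result: Not a valid BST


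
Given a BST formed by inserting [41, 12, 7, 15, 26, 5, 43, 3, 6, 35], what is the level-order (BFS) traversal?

Tree insertion order: [41, 12, 7, 15, 26, 5, 43, 3, 6, 35]
Tree (level-order array): [41, 12, 43, 7, 15, None, None, 5, None, None, 26, 3, 6, None, 35]
BFS from the root, enqueuing left then right child of each popped node:
  queue [41] -> pop 41, enqueue [12, 43], visited so far: [41]
  queue [12, 43] -> pop 12, enqueue [7, 15], visited so far: [41, 12]
  queue [43, 7, 15] -> pop 43, enqueue [none], visited so far: [41, 12, 43]
  queue [7, 15] -> pop 7, enqueue [5], visited so far: [41, 12, 43, 7]
  queue [15, 5] -> pop 15, enqueue [26], visited so far: [41, 12, 43, 7, 15]
  queue [5, 26] -> pop 5, enqueue [3, 6], visited so far: [41, 12, 43, 7, 15, 5]
  queue [26, 3, 6] -> pop 26, enqueue [35], visited so far: [41, 12, 43, 7, 15, 5, 26]
  queue [3, 6, 35] -> pop 3, enqueue [none], visited so far: [41, 12, 43, 7, 15, 5, 26, 3]
  queue [6, 35] -> pop 6, enqueue [none], visited so far: [41, 12, 43, 7, 15, 5, 26, 3, 6]
  queue [35] -> pop 35, enqueue [none], visited so far: [41, 12, 43, 7, 15, 5, 26, 3, 6, 35]
Result: [41, 12, 43, 7, 15, 5, 26, 3, 6, 35]


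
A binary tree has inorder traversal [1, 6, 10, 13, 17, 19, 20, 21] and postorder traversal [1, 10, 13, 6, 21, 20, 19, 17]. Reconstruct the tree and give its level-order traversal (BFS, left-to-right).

Inorder:   [1, 6, 10, 13, 17, 19, 20, 21]
Postorder: [1, 10, 13, 6, 21, 20, 19, 17]
Algorithm: postorder visits root last, so walk postorder right-to-left;
each value is the root of the current inorder slice — split it at that
value, recurse on the right subtree first, then the left.
Recursive splits:
  root=17; inorder splits into left=[1, 6, 10, 13], right=[19, 20, 21]
  root=19; inorder splits into left=[], right=[20, 21]
  root=20; inorder splits into left=[], right=[21]
  root=21; inorder splits into left=[], right=[]
  root=6; inorder splits into left=[1], right=[10, 13]
  root=13; inorder splits into left=[10], right=[]
  root=10; inorder splits into left=[], right=[]
  root=1; inorder splits into left=[], right=[]
Reconstructed level-order: [17, 6, 19, 1, 13, 20, 10, 21]


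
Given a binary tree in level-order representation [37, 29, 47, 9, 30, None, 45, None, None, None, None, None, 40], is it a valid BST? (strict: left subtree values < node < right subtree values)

Level-order array: [37, 29, 47, 9, 30, None, 45, None, None, None, None, None, 40]
Validate using subtree bounds (lo, hi): at each node, require lo < value < hi,
then recurse left with hi=value and right with lo=value.
Preorder trace (stopping at first violation):
  at node 37 with bounds (-inf, +inf): OK
  at node 29 with bounds (-inf, 37): OK
  at node 9 with bounds (-inf, 29): OK
  at node 30 with bounds (29, 37): OK
  at node 47 with bounds (37, +inf): OK
  at node 45 with bounds (47, +inf): VIOLATION
Node 45 violates its bound: not (47 < 45 < +inf).
Result: Not a valid BST


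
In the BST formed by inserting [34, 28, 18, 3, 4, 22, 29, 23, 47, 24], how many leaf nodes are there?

Tree built from: [34, 28, 18, 3, 4, 22, 29, 23, 47, 24]
Tree (level-order array): [34, 28, 47, 18, 29, None, None, 3, 22, None, None, None, 4, None, 23, None, None, None, 24]
Rule: A leaf has 0 children.
Per-node child counts:
  node 34: 2 child(ren)
  node 28: 2 child(ren)
  node 18: 2 child(ren)
  node 3: 1 child(ren)
  node 4: 0 child(ren)
  node 22: 1 child(ren)
  node 23: 1 child(ren)
  node 24: 0 child(ren)
  node 29: 0 child(ren)
  node 47: 0 child(ren)
Matching nodes: [4, 24, 29, 47]
Count of leaf nodes: 4


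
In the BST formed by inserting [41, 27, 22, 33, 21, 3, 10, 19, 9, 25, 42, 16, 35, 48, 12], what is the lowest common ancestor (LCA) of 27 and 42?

Tree insertion order: [41, 27, 22, 33, 21, 3, 10, 19, 9, 25, 42, 16, 35, 48, 12]
Tree (level-order array): [41, 27, 42, 22, 33, None, 48, 21, 25, None, 35, None, None, 3, None, None, None, None, None, None, 10, 9, 19, None, None, 16, None, 12]
In a BST, the LCA of p=27, q=42 is the first node v on the
root-to-leaf path with p <= v <= q (go left if both < v, right if both > v).
Walk from root:
  at 41: 27 <= 41 <= 42, this is the LCA
LCA = 41


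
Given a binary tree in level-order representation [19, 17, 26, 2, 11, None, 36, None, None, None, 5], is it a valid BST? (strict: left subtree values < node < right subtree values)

Level-order array: [19, 17, 26, 2, 11, None, 36, None, None, None, 5]
Validate using subtree bounds (lo, hi): at each node, require lo < value < hi,
then recurse left with hi=value and right with lo=value.
Preorder trace (stopping at first violation):
  at node 19 with bounds (-inf, +inf): OK
  at node 17 with bounds (-inf, 19): OK
  at node 2 with bounds (-inf, 17): OK
  at node 11 with bounds (17, 19): VIOLATION
Node 11 violates its bound: not (17 < 11 < 19).
Result: Not a valid BST


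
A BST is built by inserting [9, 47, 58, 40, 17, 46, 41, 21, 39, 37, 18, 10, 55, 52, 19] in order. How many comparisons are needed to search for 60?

Search path for 60: 9 -> 47 -> 58
Found: False
Comparisons: 3


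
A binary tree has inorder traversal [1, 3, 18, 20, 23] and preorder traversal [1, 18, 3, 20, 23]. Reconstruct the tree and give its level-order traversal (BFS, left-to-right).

Inorder:  [1, 3, 18, 20, 23]
Preorder: [1, 18, 3, 20, 23]
Algorithm: preorder visits root first, so consume preorder in order;
for each root, split the current inorder slice at that value into
left-subtree inorder and right-subtree inorder, then recurse.
Recursive splits:
  root=1; inorder splits into left=[], right=[3, 18, 20, 23]
  root=18; inorder splits into left=[3], right=[20, 23]
  root=3; inorder splits into left=[], right=[]
  root=20; inorder splits into left=[], right=[23]
  root=23; inorder splits into left=[], right=[]
Reconstructed level-order: [1, 18, 3, 20, 23]


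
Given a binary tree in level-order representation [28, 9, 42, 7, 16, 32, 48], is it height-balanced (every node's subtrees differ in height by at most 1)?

Tree (level-order array): [28, 9, 42, 7, 16, 32, 48]
Definition: a tree is height-balanced if, at every node, |h(left) - h(right)| <= 1 (empty subtree has height -1).
Bottom-up per-node check:
  node 7: h_left=-1, h_right=-1, diff=0 [OK], height=0
  node 16: h_left=-1, h_right=-1, diff=0 [OK], height=0
  node 9: h_left=0, h_right=0, diff=0 [OK], height=1
  node 32: h_left=-1, h_right=-1, diff=0 [OK], height=0
  node 48: h_left=-1, h_right=-1, diff=0 [OK], height=0
  node 42: h_left=0, h_right=0, diff=0 [OK], height=1
  node 28: h_left=1, h_right=1, diff=0 [OK], height=2
All nodes satisfy the balance condition.
Result: Balanced


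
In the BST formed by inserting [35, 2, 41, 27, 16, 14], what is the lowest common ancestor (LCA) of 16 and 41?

Tree insertion order: [35, 2, 41, 27, 16, 14]
Tree (level-order array): [35, 2, 41, None, 27, None, None, 16, None, 14]
In a BST, the LCA of p=16, q=41 is the first node v on the
root-to-leaf path with p <= v <= q (go left if both < v, right if both > v).
Walk from root:
  at 35: 16 <= 35 <= 41, this is the LCA
LCA = 35


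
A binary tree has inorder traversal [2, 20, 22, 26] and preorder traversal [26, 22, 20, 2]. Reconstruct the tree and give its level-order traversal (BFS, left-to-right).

Inorder:  [2, 20, 22, 26]
Preorder: [26, 22, 20, 2]
Algorithm: preorder visits root first, so consume preorder in order;
for each root, split the current inorder slice at that value into
left-subtree inorder and right-subtree inorder, then recurse.
Recursive splits:
  root=26; inorder splits into left=[2, 20, 22], right=[]
  root=22; inorder splits into left=[2, 20], right=[]
  root=20; inorder splits into left=[2], right=[]
  root=2; inorder splits into left=[], right=[]
Reconstructed level-order: [26, 22, 20, 2]


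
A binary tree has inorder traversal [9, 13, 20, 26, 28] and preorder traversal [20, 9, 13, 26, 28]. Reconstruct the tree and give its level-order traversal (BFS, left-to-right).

Inorder:  [9, 13, 20, 26, 28]
Preorder: [20, 9, 13, 26, 28]
Algorithm: preorder visits root first, so consume preorder in order;
for each root, split the current inorder slice at that value into
left-subtree inorder and right-subtree inorder, then recurse.
Recursive splits:
  root=20; inorder splits into left=[9, 13], right=[26, 28]
  root=9; inorder splits into left=[], right=[13]
  root=13; inorder splits into left=[], right=[]
  root=26; inorder splits into left=[], right=[28]
  root=28; inorder splits into left=[], right=[]
Reconstructed level-order: [20, 9, 26, 13, 28]


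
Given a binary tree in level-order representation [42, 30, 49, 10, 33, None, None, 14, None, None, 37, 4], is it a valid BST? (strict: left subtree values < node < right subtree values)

Level-order array: [42, 30, 49, 10, 33, None, None, 14, None, None, 37, 4]
Validate using subtree bounds (lo, hi): at each node, require lo < value < hi,
then recurse left with hi=value and right with lo=value.
Preorder trace (stopping at first violation):
  at node 42 with bounds (-inf, +inf): OK
  at node 30 with bounds (-inf, 42): OK
  at node 10 with bounds (-inf, 30): OK
  at node 14 with bounds (-inf, 10): VIOLATION
Node 14 violates its bound: not (-inf < 14 < 10).
Result: Not a valid BST


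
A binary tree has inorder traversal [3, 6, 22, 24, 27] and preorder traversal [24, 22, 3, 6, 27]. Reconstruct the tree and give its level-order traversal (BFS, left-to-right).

Inorder:  [3, 6, 22, 24, 27]
Preorder: [24, 22, 3, 6, 27]
Algorithm: preorder visits root first, so consume preorder in order;
for each root, split the current inorder slice at that value into
left-subtree inorder and right-subtree inorder, then recurse.
Recursive splits:
  root=24; inorder splits into left=[3, 6, 22], right=[27]
  root=22; inorder splits into left=[3, 6], right=[]
  root=3; inorder splits into left=[], right=[6]
  root=6; inorder splits into left=[], right=[]
  root=27; inorder splits into left=[], right=[]
Reconstructed level-order: [24, 22, 27, 3, 6]


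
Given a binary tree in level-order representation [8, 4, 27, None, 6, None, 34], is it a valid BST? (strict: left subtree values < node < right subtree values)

Level-order array: [8, 4, 27, None, 6, None, 34]
Validate using subtree bounds (lo, hi): at each node, require lo < value < hi,
then recurse left with hi=value and right with lo=value.
Preorder trace (stopping at first violation):
  at node 8 with bounds (-inf, +inf): OK
  at node 4 with bounds (-inf, 8): OK
  at node 6 with bounds (4, 8): OK
  at node 27 with bounds (8, +inf): OK
  at node 34 with bounds (27, +inf): OK
No violation found at any node.
Result: Valid BST


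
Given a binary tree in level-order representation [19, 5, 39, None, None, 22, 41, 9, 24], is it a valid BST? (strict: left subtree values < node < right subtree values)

Level-order array: [19, 5, 39, None, None, 22, 41, 9, 24]
Validate using subtree bounds (lo, hi): at each node, require lo < value < hi,
then recurse left with hi=value and right with lo=value.
Preorder trace (stopping at first violation):
  at node 19 with bounds (-inf, +inf): OK
  at node 5 with bounds (-inf, 19): OK
  at node 39 with bounds (19, +inf): OK
  at node 22 with bounds (19, 39): OK
  at node 9 with bounds (19, 22): VIOLATION
Node 9 violates its bound: not (19 < 9 < 22).
Result: Not a valid BST


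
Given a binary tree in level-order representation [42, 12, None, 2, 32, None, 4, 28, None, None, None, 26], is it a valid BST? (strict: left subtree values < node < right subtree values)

Level-order array: [42, 12, None, 2, 32, None, 4, 28, None, None, None, 26]
Validate using subtree bounds (lo, hi): at each node, require lo < value < hi,
then recurse left with hi=value and right with lo=value.
Preorder trace (stopping at first violation):
  at node 42 with bounds (-inf, +inf): OK
  at node 12 with bounds (-inf, 42): OK
  at node 2 with bounds (-inf, 12): OK
  at node 4 with bounds (2, 12): OK
  at node 32 with bounds (12, 42): OK
  at node 28 with bounds (12, 32): OK
  at node 26 with bounds (12, 28): OK
No violation found at any node.
Result: Valid BST


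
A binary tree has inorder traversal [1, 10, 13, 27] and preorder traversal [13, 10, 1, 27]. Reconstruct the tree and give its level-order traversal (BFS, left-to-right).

Inorder:  [1, 10, 13, 27]
Preorder: [13, 10, 1, 27]
Algorithm: preorder visits root first, so consume preorder in order;
for each root, split the current inorder slice at that value into
left-subtree inorder and right-subtree inorder, then recurse.
Recursive splits:
  root=13; inorder splits into left=[1, 10], right=[27]
  root=10; inorder splits into left=[1], right=[]
  root=1; inorder splits into left=[], right=[]
  root=27; inorder splits into left=[], right=[]
Reconstructed level-order: [13, 10, 27, 1]


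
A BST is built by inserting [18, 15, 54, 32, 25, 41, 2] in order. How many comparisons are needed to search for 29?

Search path for 29: 18 -> 54 -> 32 -> 25
Found: False
Comparisons: 4


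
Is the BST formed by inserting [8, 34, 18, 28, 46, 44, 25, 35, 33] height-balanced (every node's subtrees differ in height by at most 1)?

Tree (level-order array): [8, None, 34, 18, 46, None, 28, 44, None, 25, 33, 35]
Definition: a tree is height-balanced if, at every node, |h(left) - h(right)| <= 1 (empty subtree has height -1).
Bottom-up per-node check:
  node 25: h_left=-1, h_right=-1, diff=0 [OK], height=0
  node 33: h_left=-1, h_right=-1, diff=0 [OK], height=0
  node 28: h_left=0, h_right=0, diff=0 [OK], height=1
  node 18: h_left=-1, h_right=1, diff=2 [FAIL (|-1-1|=2 > 1)], height=2
  node 35: h_left=-1, h_right=-1, diff=0 [OK], height=0
  node 44: h_left=0, h_right=-1, diff=1 [OK], height=1
  node 46: h_left=1, h_right=-1, diff=2 [FAIL (|1--1|=2 > 1)], height=2
  node 34: h_left=2, h_right=2, diff=0 [OK], height=3
  node 8: h_left=-1, h_right=3, diff=4 [FAIL (|-1-3|=4 > 1)], height=4
Node 18 violates the condition: |-1 - 1| = 2 > 1.
Result: Not balanced


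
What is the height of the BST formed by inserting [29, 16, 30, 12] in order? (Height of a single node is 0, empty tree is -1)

Insertion order: [29, 16, 30, 12]
Tree (level-order array): [29, 16, 30, 12]
Compute height bottom-up (empty subtree = -1):
  height(12) = 1 + max(-1, -1) = 0
  height(16) = 1 + max(0, -1) = 1
  height(30) = 1 + max(-1, -1) = 0
  height(29) = 1 + max(1, 0) = 2
Height = 2


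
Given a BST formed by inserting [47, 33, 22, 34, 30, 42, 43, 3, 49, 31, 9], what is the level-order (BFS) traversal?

Tree insertion order: [47, 33, 22, 34, 30, 42, 43, 3, 49, 31, 9]
Tree (level-order array): [47, 33, 49, 22, 34, None, None, 3, 30, None, 42, None, 9, None, 31, None, 43]
BFS from the root, enqueuing left then right child of each popped node:
  queue [47] -> pop 47, enqueue [33, 49], visited so far: [47]
  queue [33, 49] -> pop 33, enqueue [22, 34], visited so far: [47, 33]
  queue [49, 22, 34] -> pop 49, enqueue [none], visited so far: [47, 33, 49]
  queue [22, 34] -> pop 22, enqueue [3, 30], visited so far: [47, 33, 49, 22]
  queue [34, 3, 30] -> pop 34, enqueue [42], visited so far: [47, 33, 49, 22, 34]
  queue [3, 30, 42] -> pop 3, enqueue [9], visited so far: [47, 33, 49, 22, 34, 3]
  queue [30, 42, 9] -> pop 30, enqueue [31], visited so far: [47, 33, 49, 22, 34, 3, 30]
  queue [42, 9, 31] -> pop 42, enqueue [43], visited so far: [47, 33, 49, 22, 34, 3, 30, 42]
  queue [9, 31, 43] -> pop 9, enqueue [none], visited so far: [47, 33, 49, 22, 34, 3, 30, 42, 9]
  queue [31, 43] -> pop 31, enqueue [none], visited so far: [47, 33, 49, 22, 34, 3, 30, 42, 9, 31]
  queue [43] -> pop 43, enqueue [none], visited so far: [47, 33, 49, 22, 34, 3, 30, 42, 9, 31, 43]
Result: [47, 33, 49, 22, 34, 3, 30, 42, 9, 31, 43]


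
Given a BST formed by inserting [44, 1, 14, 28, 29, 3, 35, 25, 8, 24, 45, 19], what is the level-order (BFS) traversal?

Tree insertion order: [44, 1, 14, 28, 29, 3, 35, 25, 8, 24, 45, 19]
Tree (level-order array): [44, 1, 45, None, 14, None, None, 3, 28, None, 8, 25, 29, None, None, 24, None, None, 35, 19]
BFS from the root, enqueuing left then right child of each popped node:
  queue [44] -> pop 44, enqueue [1, 45], visited so far: [44]
  queue [1, 45] -> pop 1, enqueue [14], visited so far: [44, 1]
  queue [45, 14] -> pop 45, enqueue [none], visited so far: [44, 1, 45]
  queue [14] -> pop 14, enqueue [3, 28], visited so far: [44, 1, 45, 14]
  queue [3, 28] -> pop 3, enqueue [8], visited so far: [44, 1, 45, 14, 3]
  queue [28, 8] -> pop 28, enqueue [25, 29], visited so far: [44, 1, 45, 14, 3, 28]
  queue [8, 25, 29] -> pop 8, enqueue [none], visited so far: [44, 1, 45, 14, 3, 28, 8]
  queue [25, 29] -> pop 25, enqueue [24], visited so far: [44, 1, 45, 14, 3, 28, 8, 25]
  queue [29, 24] -> pop 29, enqueue [35], visited so far: [44, 1, 45, 14, 3, 28, 8, 25, 29]
  queue [24, 35] -> pop 24, enqueue [19], visited so far: [44, 1, 45, 14, 3, 28, 8, 25, 29, 24]
  queue [35, 19] -> pop 35, enqueue [none], visited so far: [44, 1, 45, 14, 3, 28, 8, 25, 29, 24, 35]
  queue [19] -> pop 19, enqueue [none], visited so far: [44, 1, 45, 14, 3, 28, 8, 25, 29, 24, 35, 19]
Result: [44, 1, 45, 14, 3, 28, 8, 25, 29, 24, 35, 19]


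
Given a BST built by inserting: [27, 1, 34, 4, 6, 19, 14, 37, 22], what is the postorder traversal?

Tree insertion order: [27, 1, 34, 4, 6, 19, 14, 37, 22]
Tree (level-order array): [27, 1, 34, None, 4, None, 37, None, 6, None, None, None, 19, 14, 22]
Postorder traversal: [14, 22, 19, 6, 4, 1, 37, 34, 27]


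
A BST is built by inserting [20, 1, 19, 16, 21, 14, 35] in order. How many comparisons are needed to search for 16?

Search path for 16: 20 -> 1 -> 19 -> 16
Found: True
Comparisons: 4


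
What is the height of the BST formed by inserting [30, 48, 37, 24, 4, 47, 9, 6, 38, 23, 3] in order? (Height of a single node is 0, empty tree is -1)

Insertion order: [30, 48, 37, 24, 4, 47, 9, 6, 38, 23, 3]
Tree (level-order array): [30, 24, 48, 4, None, 37, None, 3, 9, None, 47, None, None, 6, 23, 38]
Compute height bottom-up (empty subtree = -1):
  height(3) = 1 + max(-1, -1) = 0
  height(6) = 1 + max(-1, -1) = 0
  height(23) = 1 + max(-1, -1) = 0
  height(9) = 1 + max(0, 0) = 1
  height(4) = 1 + max(0, 1) = 2
  height(24) = 1 + max(2, -1) = 3
  height(38) = 1 + max(-1, -1) = 0
  height(47) = 1 + max(0, -1) = 1
  height(37) = 1 + max(-1, 1) = 2
  height(48) = 1 + max(2, -1) = 3
  height(30) = 1 + max(3, 3) = 4
Height = 4


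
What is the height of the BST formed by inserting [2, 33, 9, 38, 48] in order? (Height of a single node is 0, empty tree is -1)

Insertion order: [2, 33, 9, 38, 48]
Tree (level-order array): [2, None, 33, 9, 38, None, None, None, 48]
Compute height bottom-up (empty subtree = -1):
  height(9) = 1 + max(-1, -1) = 0
  height(48) = 1 + max(-1, -1) = 0
  height(38) = 1 + max(-1, 0) = 1
  height(33) = 1 + max(0, 1) = 2
  height(2) = 1 + max(-1, 2) = 3
Height = 3
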